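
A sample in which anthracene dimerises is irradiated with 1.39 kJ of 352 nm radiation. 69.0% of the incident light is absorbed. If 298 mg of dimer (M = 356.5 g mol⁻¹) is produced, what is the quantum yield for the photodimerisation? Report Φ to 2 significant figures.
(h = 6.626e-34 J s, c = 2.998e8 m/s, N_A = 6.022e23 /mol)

Φ = 0.30

Product: 298 mg / 356.5 g mol⁻¹ = 8.359e-4 mol.
Photon energy at 352 nm: hc/λ = (6.626e-34)(2.998e8)/(352e-9) = 5.643e-19 J.
Incident energy: 1.39 kJ = 1390 J.
Photons incident: 1390 / 5.643e-19 = 2.463e21, i.e. 2.463e21/6.022e23 = 0.004090 mol.
Photons absorbed: 0.690 × 0.004090 = 0.002822 mol.
Φ = 8.359e-4 mol / 0.002822 mol photons = 0.30.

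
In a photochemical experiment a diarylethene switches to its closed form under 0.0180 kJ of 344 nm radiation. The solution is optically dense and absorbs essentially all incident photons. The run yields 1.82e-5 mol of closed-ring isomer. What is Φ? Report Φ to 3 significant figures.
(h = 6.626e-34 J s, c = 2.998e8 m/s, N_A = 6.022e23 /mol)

Φ = 0.352

Photon energy at 344 nm: hc/λ = (6.626e-34)(2.998e8)/(344e-9) = 5.775e-19 J.
Incident energy: 0.0180 kJ = 18.0 J.
Photons incident: 18.0 / 5.775e-19 = 3.117e19, i.e. 3.117e19/6.022e23 = 5.176e-5 mol.
Φ = 1.82e-5 mol / 5.176e-5 mol photons = 0.352.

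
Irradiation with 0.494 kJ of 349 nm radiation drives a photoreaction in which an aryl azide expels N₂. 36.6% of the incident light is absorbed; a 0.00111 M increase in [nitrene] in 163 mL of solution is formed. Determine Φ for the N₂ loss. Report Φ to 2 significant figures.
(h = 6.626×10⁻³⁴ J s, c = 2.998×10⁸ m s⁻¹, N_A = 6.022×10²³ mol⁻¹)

Product: (0.00111 M)(0.163 L) = 1.809×10⁻⁴ mol.
Photon energy at 349 nm: hc/λ = (6.626×10⁻³⁴)(2.998×10⁸)/(349×10⁻⁹) = 5.692×10⁻¹⁹ J.
Incident energy: 0.494 kJ = 494 J.
Photons incident: 494 / 5.692×10⁻¹⁹ = 8.679×10²⁰, i.e. 8.679×10²⁰/6.022×10²³ = 0.001441 mol.
Photons absorbed: 0.366 × 0.001441 = 5.274×10⁻⁴ mol.
Φ = 1.809×10⁻⁴ mol / 5.274×10⁻⁴ mol photons = 0.34.

Φ = 0.34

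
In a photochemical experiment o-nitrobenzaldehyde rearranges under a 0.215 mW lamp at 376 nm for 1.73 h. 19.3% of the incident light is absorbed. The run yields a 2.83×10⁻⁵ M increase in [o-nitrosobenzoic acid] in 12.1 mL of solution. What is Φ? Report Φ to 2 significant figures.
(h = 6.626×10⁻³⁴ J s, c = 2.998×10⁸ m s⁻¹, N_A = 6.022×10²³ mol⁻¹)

Φ = 0.42

Product: (2.83×10⁻⁵ M)(0.0121 L) = 3.424×10⁻⁷ mol.
Photon energy at 376 nm: hc/λ = (6.626×10⁻³⁴)(2.998×10⁸)/(376×10⁻⁹) = 5.283×10⁻¹⁹ J.
Energy delivered: (0.215 mW)(6228 s) = 1.339 J.
Photons incident: 1.339 / 5.283×10⁻¹⁹ = 2.535×10¹⁸, i.e. 2.535×10¹⁸/6.022×10²³ = 4.210×10⁻⁶ mol.
Photons absorbed: 0.193 × 4.210×10⁻⁶ = 8.125×10⁻⁷ mol.
Φ = 3.424×10⁻⁷ mol / 8.125×10⁻⁷ mol photons = 0.42.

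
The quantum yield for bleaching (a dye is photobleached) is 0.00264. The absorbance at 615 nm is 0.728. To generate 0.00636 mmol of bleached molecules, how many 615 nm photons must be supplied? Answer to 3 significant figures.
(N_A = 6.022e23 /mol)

Product: 0.00636 mmol = 6.36e-6 mol.
Photons that must be absorbed: 6.36e-6 / 0.00264 = 0.002409 mol.
Fraction absorbed: 1 − 10^(−0.728) = 0.8129.
Incident photons needed: 0.002409 / 0.8129 = 0.002963 mol.
Photon count: 0.002963 × 6.022e23 = 1.78e21.

1.78e21 photons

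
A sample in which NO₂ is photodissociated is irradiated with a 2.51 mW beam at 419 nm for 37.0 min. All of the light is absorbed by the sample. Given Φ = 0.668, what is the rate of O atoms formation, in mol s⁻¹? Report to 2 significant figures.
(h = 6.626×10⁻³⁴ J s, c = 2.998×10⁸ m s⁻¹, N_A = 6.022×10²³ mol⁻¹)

Photon energy at 419 nm: hc/λ = (6.626×10⁻³⁴)(2.998×10⁸)/(419×10⁻⁹) = 4.741×10⁻¹⁹ J.
Energy delivered: (2.51 mW)(2220 s) = 5.572 J.
Photons incident: 5.572 / 4.741×10⁻¹⁹ = 1.175×10¹⁹, i.e. 1.175×10¹⁹/6.022×10²³ = 1.951×10⁻⁵ mol.
Product formed: 0.668 × 1.951×10⁻⁵ = 1.303×10⁻⁵ mol.
Rate: 1.303×10⁻⁵ / 2220 s = 5.9×10⁻⁹ mol s⁻¹.

5.9×10⁻⁹ mol s⁻¹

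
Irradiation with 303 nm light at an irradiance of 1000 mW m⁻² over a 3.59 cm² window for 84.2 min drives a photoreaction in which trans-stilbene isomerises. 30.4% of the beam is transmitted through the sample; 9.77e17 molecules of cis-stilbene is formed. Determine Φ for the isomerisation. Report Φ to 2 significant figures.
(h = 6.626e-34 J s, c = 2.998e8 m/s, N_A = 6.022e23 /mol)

Product: 9.77e17 / 6.022e23 = 1.622e-6 mol.
Photon energy at 303 nm: hc/λ = (6.626e-34)(2.998e8)/(303e-9) = 6.556e-19 J.
Energy delivered: (1000 mW m⁻²)(3.59e-4 m²)(5052 s) = 1.814 J.
Photons incident: 1.814 / 6.556e-19 = 2.767e18, i.e. 2.767e18/6.022e23 = 4.595e-6 mol.
Fraction absorbed: 1 − 30.4/100 = 0.6960.
Photons absorbed: 0.6960 × 4.595e-6 = 3.198e-6 mol.
Φ = 1.622e-6 mol / 3.198e-6 mol photons = 0.51.

Φ = 0.51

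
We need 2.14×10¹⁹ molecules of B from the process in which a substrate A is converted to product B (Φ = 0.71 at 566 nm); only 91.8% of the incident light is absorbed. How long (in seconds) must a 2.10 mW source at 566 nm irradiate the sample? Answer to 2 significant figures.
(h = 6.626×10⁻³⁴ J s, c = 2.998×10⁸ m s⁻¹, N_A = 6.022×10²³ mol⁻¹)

t ≈ 5500 s

Product: 2.14×10¹⁹ / 6.022×10²³ = 3.554×10⁻⁵ mol.
Photons that must be absorbed: 3.554×10⁻⁵ / 0.71 = 5.006×10⁻⁵ mol.
Incident photons needed: 5.006×10⁻⁵ / 0.918 = 5.453×10⁻⁵ mol.
Photon energy: hc/λ = 3.510×10⁻¹⁹ J; per mole, 2.114×10⁵ J mol⁻¹.
Energy required: 5.453×10⁻⁵ × 2.114×10⁵ = 11.53 J.
Time: 11.53 J / 0.0021 W = 5500 s.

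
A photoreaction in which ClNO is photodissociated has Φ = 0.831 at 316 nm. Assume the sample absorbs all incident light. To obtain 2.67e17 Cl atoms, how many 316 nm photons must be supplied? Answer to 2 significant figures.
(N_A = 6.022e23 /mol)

Product: 2.67e17 / 6.022e23 = 4.434e-7 mol.
Photons that must be absorbed: 4.434e-7 / 0.831 = 5.336e-7 mol.
Photon count: 5.336e-7 × 6.022e23 = 3.2e17.

3.2e17 photons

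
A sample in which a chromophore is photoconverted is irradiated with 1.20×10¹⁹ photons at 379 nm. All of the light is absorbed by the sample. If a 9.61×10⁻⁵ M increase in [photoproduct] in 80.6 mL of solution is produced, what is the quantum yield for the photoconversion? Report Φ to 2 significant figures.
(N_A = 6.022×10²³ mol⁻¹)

Product: (9.61×10⁻⁵ M)(0.0806 L) = 7.746×10⁻⁶ mol.
Moles of photons: 1.20×10¹⁹ / 6.022×10²³ = 1.993×10⁻⁵ mol.
Φ = 7.746×10⁻⁶ mol / 1.993×10⁻⁵ mol photons = 0.39.

Φ = 0.39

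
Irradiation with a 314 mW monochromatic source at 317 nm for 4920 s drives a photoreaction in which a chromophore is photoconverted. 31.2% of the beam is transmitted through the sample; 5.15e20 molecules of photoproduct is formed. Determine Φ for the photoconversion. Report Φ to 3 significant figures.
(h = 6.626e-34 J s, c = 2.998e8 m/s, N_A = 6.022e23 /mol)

Φ = 0.304

Product: 5.15e20 / 6.022e23 = 8.552e-4 mol.
Photon energy at 317 nm: hc/λ = (6.626e-34)(2.998e8)/(317e-9) = 6.266e-19 J.
Energy delivered: (314 mW)(4920 s) = 1545 J.
Photons incident: 1545 / 6.266e-19 = 2.466e21, i.e. 2.466e21/6.022e23 = 0.004095 mol.
Fraction absorbed: 1 − 31.2/100 = 0.6880.
Photons absorbed: 0.6880 × 0.004095 = 0.002817 mol.
Φ = 8.552e-4 mol / 0.002817 mol photons = 0.304.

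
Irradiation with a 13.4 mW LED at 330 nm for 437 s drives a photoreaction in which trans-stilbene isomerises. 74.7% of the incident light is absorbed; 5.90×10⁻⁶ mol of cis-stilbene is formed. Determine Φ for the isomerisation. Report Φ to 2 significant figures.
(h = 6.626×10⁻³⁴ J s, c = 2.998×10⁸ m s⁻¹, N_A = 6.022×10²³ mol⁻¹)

Φ = 0.49

Photon energy at 330 nm: hc/λ = (6.626×10⁻³⁴)(2.998×10⁸)/(330×10⁻⁹) = 6.020×10⁻¹⁹ J.
Energy delivered: (13.4 mW)(437 s) = 5.856 J.
Photons incident: 5.856 / 6.020×10⁻¹⁹ = 9.728×10¹⁸, i.e. 9.728×10¹⁸/6.022×10²³ = 1.615×10⁻⁵ mol.
Photons absorbed: 0.747 × 1.615×10⁻⁵ = 1.206×10⁻⁵ mol.
Φ = 5.90×10⁻⁶ mol / 1.206×10⁻⁵ mol photons = 0.49.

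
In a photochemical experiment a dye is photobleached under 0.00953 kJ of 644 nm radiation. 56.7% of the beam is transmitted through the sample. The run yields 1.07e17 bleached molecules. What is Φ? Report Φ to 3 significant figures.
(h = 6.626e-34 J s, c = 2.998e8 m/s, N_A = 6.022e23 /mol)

Φ = 0.00800

Product: 1.07e17 / 6.022e23 = 1.777e-7 mol.
Photon energy at 644 nm: hc/λ = (6.626e-34)(2.998e8)/(644e-9) = 3.085e-19 J.
Incident energy: 0.00953 kJ = 9.53 J.
Photons incident: 9.53 / 3.085e-19 = 3.089e19, i.e. 3.089e19/6.022e23 = 5.130e-5 mol.
Fraction absorbed: 1 − 56.7/100 = 0.4330.
Photons absorbed: 0.4330 × 5.130e-5 = 2.221e-5 mol.
Φ = 1.777e-7 mol / 2.221e-5 mol photons = 0.00800.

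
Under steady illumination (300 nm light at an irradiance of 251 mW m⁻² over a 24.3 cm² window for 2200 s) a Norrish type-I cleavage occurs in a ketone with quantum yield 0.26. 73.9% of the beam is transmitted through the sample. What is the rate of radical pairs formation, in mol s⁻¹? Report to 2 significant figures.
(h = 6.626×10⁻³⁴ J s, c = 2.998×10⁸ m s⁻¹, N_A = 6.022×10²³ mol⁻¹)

Photon energy at 300 nm: hc/λ = (6.626×10⁻³⁴)(2.998×10⁸)/(300×10⁻⁹) = 6.622×10⁻¹⁹ J.
Energy delivered: (251 mW m⁻²)(24.3×10⁻⁴ m²)(2200 s) = 1.342 J.
Photons incident: 1.342 / 6.622×10⁻¹⁹ = 2.027×10¹⁸, i.e. 2.027×10¹⁸/6.022×10²³ = 3.366×10⁻⁶ mol.
Fraction absorbed: 1 − 73.9/100 = 0.2610.
Photons absorbed: 0.2610 × 3.366×10⁻⁶ = 8.785×10⁻⁷ mol.
Product formed: 0.26 × 8.785×10⁻⁷ = 2.284×10⁻⁷ mol.
Rate: 2.284×10⁻⁷ / 2200 s = 1.0×10⁻¹⁰ mol s⁻¹.

1.0×10⁻¹⁰ mol s⁻¹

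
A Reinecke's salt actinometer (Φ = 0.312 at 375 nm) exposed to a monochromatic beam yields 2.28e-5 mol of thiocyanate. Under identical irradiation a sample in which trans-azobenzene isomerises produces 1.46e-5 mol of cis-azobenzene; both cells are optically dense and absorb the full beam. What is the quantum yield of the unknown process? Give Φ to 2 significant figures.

Photons absorbed by the actinometer: 2.28e-5 / 0.312 = 7.308e-5 mol.
Φ(unknown) = 1.46e-5 / 7.308e-5 = 0.20.

Φ = 0.20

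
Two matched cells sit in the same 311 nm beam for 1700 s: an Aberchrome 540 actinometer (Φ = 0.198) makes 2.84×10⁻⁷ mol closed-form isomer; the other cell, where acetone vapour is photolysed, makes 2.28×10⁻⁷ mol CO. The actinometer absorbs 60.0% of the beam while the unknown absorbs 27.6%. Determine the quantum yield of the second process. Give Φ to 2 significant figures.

Photons absorbed by the actinometer: 2.84×10⁻⁷ / 0.198 = 1.434×10⁻⁶ mol.
Incident flux: 1.434×10⁻⁶ / 0.600 = 2.390×10⁻⁶ einstein.
Absorbed by unknown: 0.276 × 2.390×10⁻⁶ = 6.596×10⁻⁷ mol.
Φ(unknown) = 2.28×10⁻⁷ / 6.596×10⁻⁷ = 0.35.

Φ = 0.35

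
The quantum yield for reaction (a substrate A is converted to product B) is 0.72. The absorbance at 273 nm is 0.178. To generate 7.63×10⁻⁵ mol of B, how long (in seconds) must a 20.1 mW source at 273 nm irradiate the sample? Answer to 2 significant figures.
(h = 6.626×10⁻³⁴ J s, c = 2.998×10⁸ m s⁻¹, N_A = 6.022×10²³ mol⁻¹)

Photons that must be absorbed: 7.63×10⁻⁵ / 0.72 = 1.060×10⁻⁴ mol.
Fraction absorbed: 1 − 10^(−0.178) = 0.3363.
Incident photons needed: 1.060×10⁻⁴ / 0.3363 = 3.152×10⁻⁴ mol.
Photon energy: hc/λ = 7.276×10⁻¹⁹ J; per mole, 4.382×10⁵ J mol⁻¹.
Energy required: 3.152×10⁻⁴ × 4.382×10⁵ = 138.1 J.
Time: 138.1 J / 0.0201 W = 6900 s.

t ≈ 6900 s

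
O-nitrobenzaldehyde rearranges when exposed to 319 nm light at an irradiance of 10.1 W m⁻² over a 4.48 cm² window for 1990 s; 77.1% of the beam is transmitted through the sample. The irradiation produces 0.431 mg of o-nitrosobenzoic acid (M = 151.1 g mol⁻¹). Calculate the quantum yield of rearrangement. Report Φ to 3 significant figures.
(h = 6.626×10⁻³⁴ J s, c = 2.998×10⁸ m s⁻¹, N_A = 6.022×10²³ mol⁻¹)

Product: 0.431 mg / 151.1 g mol⁻¹ = 2.852×10⁻⁶ mol.
Photon energy at 319 nm: hc/λ = (6.626×10⁻³⁴)(2.998×10⁸)/(319×10⁻⁹) = 6.227×10⁻¹⁹ J.
Energy delivered: (10.1 W m⁻²)(4.48×10⁻⁴ m²)(1990 s) = 9.004 J.
Photons incident: 9.004 / 6.227×10⁻¹⁹ = 1.446×10¹⁹, i.e. 1.446×10¹⁹/6.022×10²³ = 2.401×10⁻⁵ mol.
Fraction absorbed: 1 − 77.1/100 = 0.2290.
Photons absorbed: 0.2290 × 2.401×10⁻⁵ = 5.498×10⁻⁶ mol.
Φ = 2.852×10⁻⁶ mol / 5.498×10⁻⁶ mol photons = 0.519.

Φ = 0.519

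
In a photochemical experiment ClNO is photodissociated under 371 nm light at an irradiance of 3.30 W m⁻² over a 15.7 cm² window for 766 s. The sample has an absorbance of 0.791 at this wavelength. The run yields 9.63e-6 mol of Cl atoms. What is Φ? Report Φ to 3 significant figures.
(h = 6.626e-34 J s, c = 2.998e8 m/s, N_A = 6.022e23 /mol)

Φ = 0.933

Photon energy at 371 nm: hc/λ = (6.626e-34)(2.998e8)/(371e-9) = 5.354e-19 J.
Energy delivered: (3.30 W m⁻²)(15.7e-4 m²)(766 s) = 3.969 J.
Photons incident: 3.969 / 5.354e-19 = 7.413e18, i.e. 7.413e18/6.022e23 = 1.231e-5 mol.
Fraction absorbed: 1 − 10^(−0.791) = 0.8382.
Photons absorbed: 0.8382 × 1.231e-5 = 1.032e-5 mol.
Φ = 9.63e-6 mol / 1.032e-5 mol photons = 0.933.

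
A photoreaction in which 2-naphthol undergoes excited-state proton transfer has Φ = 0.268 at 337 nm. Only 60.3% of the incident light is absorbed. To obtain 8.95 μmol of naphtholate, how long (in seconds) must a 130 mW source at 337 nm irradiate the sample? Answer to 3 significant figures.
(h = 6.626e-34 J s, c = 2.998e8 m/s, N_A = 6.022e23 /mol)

Product: 8.95 μmol = 8.95e-6 mol.
Photons that must be absorbed: 8.95e-6 / 0.268 = 3.340e-5 mol.
Incident photons needed: 3.340e-5 / 0.603 = 5.539e-5 mol.
Photon energy: hc/λ = 5.895e-19 J; per mole, 3.550e5 J mol⁻¹.
Energy required: 5.539e-5 × 3.550e5 = 19.66 J.
Time: 19.66 J / 0.13 W = 151 s.

t ≈ 151 s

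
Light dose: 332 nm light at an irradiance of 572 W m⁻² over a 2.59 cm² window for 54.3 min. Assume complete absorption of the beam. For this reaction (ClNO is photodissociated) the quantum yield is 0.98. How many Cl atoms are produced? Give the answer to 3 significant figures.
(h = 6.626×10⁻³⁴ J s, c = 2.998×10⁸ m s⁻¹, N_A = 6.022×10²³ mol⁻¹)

Photon energy at 332 nm: hc/λ = (6.626×10⁻³⁴)(2.998×10⁸)/(332×10⁻⁹) = 5.983×10⁻¹⁹ J.
Energy delivered: (572 W m⁻²)(2.59×10⁻⁴ m²)(3258 s) = 482.7 J.
Photons incident: 482.7 / 5.983×10⁻¹⁹ = 8.068×10²⁰, i.e. 8.068×10²⁰/6.022×10²³ = 0.001340 mol.
Product: Φ × n_abs = 0.98 × 0.001340 = 0.001313 mol.
As a count: 0.001313 × 6.022×10²³ = 7.91×10²⁰.

7.91×10²⁰ atoms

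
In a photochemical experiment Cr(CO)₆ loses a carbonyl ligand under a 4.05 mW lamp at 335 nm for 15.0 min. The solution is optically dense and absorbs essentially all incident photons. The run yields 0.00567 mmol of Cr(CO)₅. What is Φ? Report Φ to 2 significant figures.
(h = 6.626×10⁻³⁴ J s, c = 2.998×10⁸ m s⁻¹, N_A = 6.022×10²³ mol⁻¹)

Φ = 0.56

Product: 0.00567 mmol = 5.67×10⁻⁶ mol.
Photon energy at 335 nm: hc/λ = (6.626×10⁻³⁴)(2.998×10⁸)/(335×10⁻⁹) = 5.930×10⁻¹⁹ J.
Energy delivered: (4.05 mW)(900 s) = 3.645 J.
Photons incident: 3.645 / 5.930×10⁻¹⁹ = 6.147×10¹⁸, i.e. 6.147×10¹⁸/6.022×10²³ = 1.021×10⁻⁵ mol.
Φ = 5.67×10⁻⁶ mol / 1.021×10⁻⁵ mol photons = 0.56.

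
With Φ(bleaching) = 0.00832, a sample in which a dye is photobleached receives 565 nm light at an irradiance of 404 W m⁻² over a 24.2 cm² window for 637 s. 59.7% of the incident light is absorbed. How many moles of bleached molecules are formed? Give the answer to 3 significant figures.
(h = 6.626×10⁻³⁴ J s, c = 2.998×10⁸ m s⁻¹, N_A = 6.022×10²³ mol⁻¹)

1.46×10⁻⁵ mol

Photon energy at 565 nm: hc/λ = (6.626×10⁻³⁴)(2.998×10⁸)/(565×10⁻⁹) = 3.516×10⁻¹⁹ J.
Energy delivered: (404 W m⁻²)(24.2×10⁻⁴ m²)(637 s) = 622.8 J.
Photons incident: 622.8 / 3.516×10⁻¹⁹ = 1.771×10²¹, i.e. 1.771×10²¹/6.022×10²³ = 0.002941 mol.
Photons absorbed: 0.597 × 0.002941 = 0.001756 mol.
Product: Φ × n_abs = 0.00832 × 0.001756 = 1.461×10⁻⁵ mol.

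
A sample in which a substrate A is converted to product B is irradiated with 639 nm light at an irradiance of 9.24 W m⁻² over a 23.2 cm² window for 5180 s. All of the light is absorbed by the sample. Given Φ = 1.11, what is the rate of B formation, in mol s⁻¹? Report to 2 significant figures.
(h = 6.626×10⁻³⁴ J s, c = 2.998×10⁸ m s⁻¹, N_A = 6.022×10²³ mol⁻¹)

Photon energy at 639 nm: hc/λ = (6.626×10⁻³⁴)(2.998×10⁸)/(639×10⁻⁹) = 3.109×10⁻¹⁹ J.
Energy delivered: (9.24 W m⁻²)(23.2×10⁻⁴ m²)(5180 s) = 111.0 J.
Photons incident: 111.0 / 3.109×10⁻¹⁹ = 3.570×10²⁰, i.e. 3.570×10²⁰/6.022×10²³ = 5.928×10⁻⁴ mol.
Product formed: 1.11 × 5.928×10⁻⁴ = 6.580×10⁻⁴ mol.
Rate: 6.580×10⁻⁴ / 5180 s = 1.3×10⁻⁷ mol s⁻¹.

1.3×10⁻⁷ mol s⁻¹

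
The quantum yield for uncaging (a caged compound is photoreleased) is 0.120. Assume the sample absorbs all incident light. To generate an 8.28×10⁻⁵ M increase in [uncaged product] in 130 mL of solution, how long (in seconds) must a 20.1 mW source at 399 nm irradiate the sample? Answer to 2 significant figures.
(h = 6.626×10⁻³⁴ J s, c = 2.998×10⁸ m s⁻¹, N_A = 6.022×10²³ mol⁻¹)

Product: (8.28×10⁻⁵ M)(0.13 L) = 1.076×10⁻⁵ mol.
Photons that must be absorbed: 1.076×10⁻⁵ / 0.120 = 8.967×10⁻⁵ mol.
Photon energy: hc/λ = 4.979×10⁻¹⁹ J; per mole, 2.998×10⁵ J mol⁻¹.
Energy required: 8.967×10⁻⁵ × 2.998×10⁵ = 26.88 J.
Time: 26.88 J / 0.0201 W = 1300 s.

t ≈ 1300 s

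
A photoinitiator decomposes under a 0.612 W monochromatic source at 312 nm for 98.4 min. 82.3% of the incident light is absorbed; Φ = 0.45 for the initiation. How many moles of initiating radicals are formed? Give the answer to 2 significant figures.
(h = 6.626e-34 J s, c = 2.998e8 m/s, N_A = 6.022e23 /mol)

0.0035 mol

Photon energy at 312 nm: hc/λ = (6.626e-34)(2.998e8)/(312e-9) = 6.367e-19 J.
Energy delivered: (0.612 W)(5904 s) = 3613 J.
Photons incident: 3613 / 6.367e-19 = 5.675e21, i.e. 5.675e21/6.022e23 = 0.009424 mol.
Photons absorbed: 0.823 × 0.009424 = 0.007756 mol.
Product: Φ × n_abs = 0.45 × 0.007756 = 0.003490 mol.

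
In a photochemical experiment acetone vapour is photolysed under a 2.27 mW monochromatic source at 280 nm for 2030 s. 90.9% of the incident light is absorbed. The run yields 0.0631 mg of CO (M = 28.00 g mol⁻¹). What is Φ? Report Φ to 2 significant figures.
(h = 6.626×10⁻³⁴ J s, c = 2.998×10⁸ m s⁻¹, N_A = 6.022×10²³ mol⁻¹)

Φ = 0.23

Product: 0.0631 mg / 28.00 g mol⁻¹ = 2.254×10⁻⁶ mol.
Photon energy at 280 nm: hc/λ = (6.626×10⁻³⁴)(2.998×10⁸)/(280×10⁻⁹) = 7.095×10⁻¹⁹ J.
Energy delivered: (2.27 mW)(2030 s) = 4.608 J.
Photons incident: 4.608 / 7.095×10⁻¹⁹ = 6.495×10¹⁸, i.e. 6.495×10¹⁸/6.022×10²³ = 1.079×10⁻⁵ mol.
Photons absorbed: 0.909 × 1.079×10⁻⁵ = 9.808×10⁻⁶ mol.
Φ = 2.254×10⁻⁶ mol / 9.808×10⁻⁶ mol photons = 0.23.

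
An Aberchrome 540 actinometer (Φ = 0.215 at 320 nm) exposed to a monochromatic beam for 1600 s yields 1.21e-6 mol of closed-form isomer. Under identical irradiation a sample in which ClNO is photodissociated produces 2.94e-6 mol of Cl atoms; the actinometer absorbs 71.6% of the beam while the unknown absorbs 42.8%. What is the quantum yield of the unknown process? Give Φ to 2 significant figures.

Φ = 0.87

Photons absorbed by the actinometer: 1.21e-6 / 0.215 = 5.628e-6 mol.
Incident flux: 5.628e-6 / 0.716 = 7.860e-6 einstein.
Absorbed by unknown: 0.428 × 7.860e-6 = 3.364e-6 mol.
Φ(unknown) = 2.94e-6 / 3.364e-6 = 0.87.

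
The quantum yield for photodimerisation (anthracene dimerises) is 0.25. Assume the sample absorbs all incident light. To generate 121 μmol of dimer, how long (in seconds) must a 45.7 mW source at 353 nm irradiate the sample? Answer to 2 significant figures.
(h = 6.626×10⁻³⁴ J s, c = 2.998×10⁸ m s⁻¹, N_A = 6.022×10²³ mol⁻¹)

Product: 121 μmol = 1.21×10⁻⁴ mol.
Photons that must be absorbed: 1.21×10⁻⁴ / 0.25 = 4.840×10⁻⁴ mol.
Photon energy: hc/λ = 5.627×10⁻¹⁹ J; per mole, 3.389×10⁵ J mol⁻¹.
Energy required: 4.840×10⁻⁴ × 3.389×10⁵ = 164.0 J.
Time: 164.0 J / 0.0457 W = 3600 s.

t ≈ 3600 s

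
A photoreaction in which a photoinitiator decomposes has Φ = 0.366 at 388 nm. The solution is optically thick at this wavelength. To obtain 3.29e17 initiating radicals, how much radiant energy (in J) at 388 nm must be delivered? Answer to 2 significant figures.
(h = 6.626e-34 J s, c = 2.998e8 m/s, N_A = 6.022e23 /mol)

0.46 J

Product: 3.29e17 / 6.022e23 = 5.463e-7 mol.
Photons that must be absorbed: 5.463e-7 / 0.366 = 1.493e-6 mol.
Photon energy: hc/λ = 5.120e-19 J; per mole, 3.083e5 J mol⁻¹.
Energy required: 1.493e-6 × 3.083e5 = 0.46 J.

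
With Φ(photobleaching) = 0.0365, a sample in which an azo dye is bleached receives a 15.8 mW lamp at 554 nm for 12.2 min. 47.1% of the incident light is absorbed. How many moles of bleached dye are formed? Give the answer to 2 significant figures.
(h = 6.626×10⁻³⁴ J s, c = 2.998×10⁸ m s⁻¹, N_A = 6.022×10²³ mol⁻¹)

Photon energy at 554 nm: hc/λ = (6.626×10⁻³⁴)(2.998×10⁸)/(554×10⁻⁹) = 3.586×10⁻¹⁹ J.
Energy delivered: (15.8 mW)(732 s) = 11.57 J.
Photons incident: 11.57 / 3.586×10⁻¹⁹ = 3.226×10¹⁹, i.e. 3.226×10¹⁹/6.022×10²³ = 5.357×10⁻⁵ mol.
Photons absorbed: 0.471 × 5.357×10⁻⁵ = 2.523×10⁻⁵ mol.
Product: Φ × n_abs = 0.0365 × 2.523×10⁻⁵ = 9.209×10⁻⁷ mol.

9.2×10⁻⁷ mol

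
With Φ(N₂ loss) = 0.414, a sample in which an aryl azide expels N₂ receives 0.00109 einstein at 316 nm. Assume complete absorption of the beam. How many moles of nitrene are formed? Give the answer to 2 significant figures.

Product: Φ × n_abs = 0.414 × 0.00109 = 4.513×10⁻⁴ mol.

4.5×10⁻⁴ mol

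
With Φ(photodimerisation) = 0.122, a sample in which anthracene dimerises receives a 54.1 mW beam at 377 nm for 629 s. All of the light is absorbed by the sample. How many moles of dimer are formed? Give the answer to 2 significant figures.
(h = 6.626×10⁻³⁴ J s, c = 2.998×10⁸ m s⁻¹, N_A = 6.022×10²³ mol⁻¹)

1.3×10⁻⁵ mol

Photon energy at 377 nm: hc/λ = (6.626×10⁻³⁴)(2.998×10⁸)/(377×10⁻⁹) = 5.269×10⁻¹⁹ J.
Energy delivered: (54.1 mW)(629 s) = 34.03 J.
Photons incident: 34.03 / 5.269×10⁻¹⁹ = 6.459×10¹⁹, i.e. 6.459×10¹⁹/6.022×10²³ = 1.073×10⁻⁴ mol.
Product: Φ × n_abs = 0.122 × 1.073×10⁻⁴ = 1.309×10⁻⁵ mol.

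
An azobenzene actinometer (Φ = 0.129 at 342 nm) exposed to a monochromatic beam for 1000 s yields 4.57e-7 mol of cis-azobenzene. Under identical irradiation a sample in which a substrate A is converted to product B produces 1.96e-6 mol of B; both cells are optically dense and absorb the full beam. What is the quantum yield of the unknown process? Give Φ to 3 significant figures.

Φ = 0.553

Photons absorbed by the actinometer: 4.57e-7 / 0.129 = 3.543e-6 mol.
Φ(unknown) = 1.96e-6 / 3.543e-6 = 0.553.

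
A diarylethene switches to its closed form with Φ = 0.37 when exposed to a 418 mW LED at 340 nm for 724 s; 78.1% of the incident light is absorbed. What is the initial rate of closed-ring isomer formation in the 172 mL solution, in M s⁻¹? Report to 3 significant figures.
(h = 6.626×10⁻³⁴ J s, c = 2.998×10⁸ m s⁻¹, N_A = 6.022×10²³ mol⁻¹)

2.00×10⁻⁶ M s⁻¹

Photon energy at 340 nm: hc/λ = (6.626×10⁻³⁴)(2.998×10⁸)/(340×10⁻⁹) = 5.843×10⁻¹⁹ J.
Energy delivered: (418 mW)(724 s) = 302.6 J.
Photons incident: 302.6 / 5.843×10⁻¹⁹ = 5.179×10²⁰, i.e. 5.179×10²⁰/6.022×10²³ = 8.600×10⁻⁴ mol.
Photons absorbed: 0.781 × 8.600×10⁻⁴ = 6.717×10⁻⁴ mol.
Product formed: 0.37 × 6.717×10⁻⁴ = 2.485×10⁻⁴ mol.
Rate: 2.485×10⁻⁴ mol / (724 s × 0.172 L) = 2.00×10⁻⁶ M s⁻¹.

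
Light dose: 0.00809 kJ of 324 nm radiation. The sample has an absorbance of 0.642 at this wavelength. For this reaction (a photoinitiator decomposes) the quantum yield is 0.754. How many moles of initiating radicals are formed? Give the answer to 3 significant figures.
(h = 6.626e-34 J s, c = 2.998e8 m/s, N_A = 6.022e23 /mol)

Photon energy at 324 nm: hc/λ = (6.626e-34)(2.998e8)/(324e-9) = 6.131e-19 J.
Incident energy: 0.00809 kJ = 8.09 J.
Photons incident: 8.09 / 6.131e-19 = 1.320e19, i.e. 1.320e19/6.022e23 = 2.192e-5 mol.
Fraction absorbed: 1 − 10^(−0.642) = 0.7720.
Photons absorbed: 0.7720 × 2.192e-5 = 1.692e-5 mol.
Product: Φ × n_abs = 0.754 × 1.692e-5 = 1.276e-5 mol.

1.28e-5 mol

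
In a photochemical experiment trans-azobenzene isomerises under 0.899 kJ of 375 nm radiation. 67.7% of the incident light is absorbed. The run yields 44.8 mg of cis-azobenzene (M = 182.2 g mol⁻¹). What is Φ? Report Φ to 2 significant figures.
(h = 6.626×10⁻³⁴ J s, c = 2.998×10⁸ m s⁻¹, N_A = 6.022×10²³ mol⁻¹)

Product: 44.8 mg / 182.2 g mol⁻¹ = 2.459×10⁻⁴ mol.
Photon energy at 375 nm: hc/λ = (6.626×10⁻³⁴)(2.998×10⁸)/(375×10⁻⁹) = 5.297×10⁻¹⁹ J.
Incident energy: 0.899 kJ = 899 J.
Photons incident: 899 / 5.297×10⁻¹⁹ = 1.697×10²¹, i.e. 1.697×10²¹/6.022×10²³ = 0.002818 mol.
Photons absorbed: 0.677 × 0.002818 = 0.001908 mol.
Φ = 2.459×10⁻⁴ mol / 0.001908 mol photons = 0.13.

Φ = 0.13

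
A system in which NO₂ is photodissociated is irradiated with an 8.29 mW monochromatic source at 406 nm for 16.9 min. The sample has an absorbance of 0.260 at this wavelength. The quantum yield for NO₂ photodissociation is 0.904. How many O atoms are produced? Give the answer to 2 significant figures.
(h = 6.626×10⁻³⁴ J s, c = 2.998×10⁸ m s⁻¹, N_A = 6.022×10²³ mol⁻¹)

Photon energy at 406 nm: hc/λ = (6.626×10⁻³⁴)(2.998×10⁸)/(406×10⁻⁹) = 4.893×10⁻¹⁹ J.
Energy delivered: (8.29 mW)(1014 s) = 8.406 J.
Photons incident: 8.406 / 4.893×10⁻¹⁹ = 1.718×10¹⁹, i.e. 1.718×10¹⁹/6.022×10²³ = 2.853×10⁻⁵ mol.
Fraction absorbed: 1 − 10^(−0.260) = 0.4505.
Photons absorbed: 0.4505 × 2.853×10⁻⁵ = 1.285×10⁻⁵ mol.
Product: Φ × n_abs = 0.904 × 1.285×10⁻⁵ = 1.162×10⁻⁵ mol.
As a count: 1.162×10⁻⁵ × 6.022×10²³ = 7.0×10¹⁸.

7.0×10¹⁸ atoms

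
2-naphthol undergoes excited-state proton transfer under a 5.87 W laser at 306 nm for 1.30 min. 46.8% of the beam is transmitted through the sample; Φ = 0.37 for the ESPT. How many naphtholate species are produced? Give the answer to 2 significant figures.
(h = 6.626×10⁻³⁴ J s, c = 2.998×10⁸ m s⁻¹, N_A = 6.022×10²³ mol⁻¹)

Photon energy at 306 nm: hc/λ = (6.626×10⁻³⁴)(2.998×10⁸)/(306×10⁻⁹) = 6.492×10⁻¹⁹ J.
Energy delivered: (5.87 W)(78 s) = 457.9 J.
Photons incident: 457.9 / 6.492×10⁻¹⁹ = 7.053×10²⁰, i.e. 7.053×10²⁰/6.022×10²³ = 0.001171 mol.
Fraction absorbed: 1 − 46.8/100 = 0.5320.
Photons absorbed: 0.5320 × 0.001171 = 6.230×10⁻⁴ mol.
Product: Φ × n_abs = 0.37 × 6.230×10⁻⁴ = 2.305×10⁻⁴ mol.
As a count: 2.305×10⁻⁴ × 6.022×10²³ = 1.4×10²⁰.

1.4×10²⁰ species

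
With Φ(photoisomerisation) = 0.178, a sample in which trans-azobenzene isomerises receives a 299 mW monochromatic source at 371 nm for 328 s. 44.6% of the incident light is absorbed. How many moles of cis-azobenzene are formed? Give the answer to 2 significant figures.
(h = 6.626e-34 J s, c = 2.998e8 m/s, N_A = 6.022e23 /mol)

2.4e-5 mol

Photon energy at 371 nm: hc/λ = (6.626e-34)(2.998e8)/(371e-9) = 5.354e-19 J.
Energy delivered: (299 mW)(328 s) = 98.07 J.
Photons incident: 98.07 / 5.354e-19 = 1.832e20, i.e. 1.832e20/6.022e23 = 3.042e-4 mol.
Photons absorbed: 0.446 × 3.042e-4 = 1.357e-4 mol.
Product: Φ × n_abs = 0.178 × 1.357e-4 = 2.415e-5 mol.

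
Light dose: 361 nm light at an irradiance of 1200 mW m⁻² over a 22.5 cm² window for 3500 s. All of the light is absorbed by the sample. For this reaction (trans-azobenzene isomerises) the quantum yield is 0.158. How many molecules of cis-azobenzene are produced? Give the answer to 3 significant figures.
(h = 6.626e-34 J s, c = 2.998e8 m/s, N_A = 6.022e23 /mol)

Photon energy at 361 nm: hc/λ = (6.626e-34)(2.998e8)/(361e-9) = 5.503e-19 J.
Energy delivered: (1200 mW m⁻²)(22.5e-4 m²)(3500 s) = 9.450 J.
Photons incident: 9.450 / 5.503e-19 = 1.717e19, i.e. 1.717e19/6.022e23 = 2.851e-5 mol.
Product: Φ × n_abs = 0.158 × 2.851e-5 = 4.505e-6 mol.
As a count: 4.505e-6 × 6.022e23 = 2.71e18.

2.71e18 molecules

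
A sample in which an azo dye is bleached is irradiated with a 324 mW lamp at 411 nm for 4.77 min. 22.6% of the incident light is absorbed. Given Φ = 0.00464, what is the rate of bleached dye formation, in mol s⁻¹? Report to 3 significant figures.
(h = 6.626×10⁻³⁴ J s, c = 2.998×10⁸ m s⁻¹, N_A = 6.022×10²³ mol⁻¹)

Photon energy at 411 nm: hc/λ = (6.626×10⁻³⁴)(2.998×10⁸)/(411×10⁻⁹) = 4.833×10⁻¹⁹ J.
Energy delivered: (324 mW)(286.2 s) = 92.73 J.
Photons incident: 92.73 / 4.833×10⁻¹⁹ = 1.919×10²⁰, i.e. 1.919×10²⁰/6.022×10²³ = 3.187×10⁻⁴ mol.
Photons absorbed: 0.226 × 3.187×10⁻⁴ = 7.203×10⁻⁵ mol.
Product formed: 0.00464 × 7.203×10⁻⁵ = 3.342×10⁻⁷ mol.
Rate: 3.342×10⁻⁷ / 286.2 s = 1.17×10⁻⁹ mol s⁻¹.

1.17×10⁻⁹ mol s⁻¹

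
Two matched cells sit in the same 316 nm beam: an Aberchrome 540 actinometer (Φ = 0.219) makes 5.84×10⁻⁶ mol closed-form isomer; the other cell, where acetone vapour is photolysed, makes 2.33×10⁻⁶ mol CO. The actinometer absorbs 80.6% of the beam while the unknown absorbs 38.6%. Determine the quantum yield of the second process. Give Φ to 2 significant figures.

Photons absorbed by the actinometer: 5.84×10⁻⁶ / 0.219 = 2.667×10⁻⁵ mol.
Incident flux: 2.667×10⁻⁵ / 0.806 = 3.309×10⁻⁵ einstein.
Absorbed by unknown: 0.386 × 3.309×10⁻⁵ = 1.277×10⁻⁵ mol.
Φ(unknown) = 2.33×10⁻⁶ / 1.277×10⁻⁵ = 0.18.

Φ = 0.18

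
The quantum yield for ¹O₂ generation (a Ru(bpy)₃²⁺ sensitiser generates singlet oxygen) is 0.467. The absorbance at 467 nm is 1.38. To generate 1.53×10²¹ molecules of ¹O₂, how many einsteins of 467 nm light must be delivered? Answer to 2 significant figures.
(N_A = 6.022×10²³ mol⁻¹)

0.0057 einstein

Product: 1.53×10²¹ / 6.022×10²³ = 0.002541 mol.
Photons that must be absorbed: 0.002541 / 0.467 = 0.005441 mol.
Fraction absorbed: 1 − 10^(−1.38) = 0.9583.
Incident photons needed: 0.005441 / 0.9583 = 0.005678 mol.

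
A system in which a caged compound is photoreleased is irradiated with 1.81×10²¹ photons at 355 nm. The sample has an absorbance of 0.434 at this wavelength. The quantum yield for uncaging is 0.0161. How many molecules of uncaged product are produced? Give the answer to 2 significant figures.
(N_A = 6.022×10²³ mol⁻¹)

1.8×10¹⁹ molecules

Moles of photons: 1.81×10²¹ / 6.022×10²³ = 0.003006 mol.
Fraction absorbed: 1 − 10^(−0.434) = 0.6319.
Photons absorbed: 0.6319 × 0.003006 = 0.001899 mol.
Product: Φ × n_abs = 0.0161 × 0.001899 = 3.057×10⁻⁵ mol.
As a count: 3.057×10⁻⁵ × 6.022×10²³ = 1.8×10¹⁹.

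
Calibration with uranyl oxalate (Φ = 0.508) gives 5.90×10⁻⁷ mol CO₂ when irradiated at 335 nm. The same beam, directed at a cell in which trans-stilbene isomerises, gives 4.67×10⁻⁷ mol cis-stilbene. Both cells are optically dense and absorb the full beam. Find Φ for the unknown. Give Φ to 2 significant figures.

Photons absorbed by the actinometer: 5.90×10⁻⁷ / 0.508 = 1.161×10⁻⁶ mol.
Φ(unknown) = 4.67×10⁻⁷ / 1.161×10⁻⁶ = 0.40.

Φ = 0.40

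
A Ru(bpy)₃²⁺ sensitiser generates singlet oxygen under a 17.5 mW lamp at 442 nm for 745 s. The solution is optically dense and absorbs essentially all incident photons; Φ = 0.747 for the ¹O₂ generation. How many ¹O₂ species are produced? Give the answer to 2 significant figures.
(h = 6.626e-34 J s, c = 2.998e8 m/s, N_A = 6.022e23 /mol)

Photon energy at 442 nm: hc/λ = (6.626e-34)(2.998e8)/(442e-9) = 4.494e-19 J.
Energy delivered: (17.5 mW)(745 s) = 13.04 J.
Photons incident: 13.04 / 4.494e-19 = 2.902e19, i.e. 2.902e19/6.022e23 = 4.819e-5 mol.
Product: Φ × n_abs = 0.747 × 4.819e-5 = 3.600e-5 mol.
As a count: 3.600e-5 × 6.022e23 = 2.2e19.

2.2e19 species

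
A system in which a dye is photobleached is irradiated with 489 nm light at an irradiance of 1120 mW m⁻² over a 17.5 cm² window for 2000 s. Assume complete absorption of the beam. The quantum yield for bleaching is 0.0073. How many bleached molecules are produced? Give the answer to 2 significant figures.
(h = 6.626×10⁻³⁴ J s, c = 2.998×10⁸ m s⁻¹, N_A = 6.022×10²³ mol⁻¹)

Photon energy at 489 nm: hc/λ = (6.626×10⁻³⁴)(2.998×10⁸)/(489×10⁻⁹) = 4.062×10⁻¹⁹ J.
Energy delivered: (1120 mW m⁻²)(17.5×10⁻⁴ m²)(2000 s) = 3.920 J.
Photons incident: 3.920 / 4.062×10⁻¹⁹ = 9.650×10¹⁸, i.e. 9.650×10¹⁸/6.022×10²³ = 1.602×10⁻⁵ mol.
Product: Φ × n_abs = 0.0073 × 1.602×10⁻⁵ = 1.169×10⁻⁷ mol.
As a count: 1.169×10⁻⁷ × 6.022×10²³ = 7.0×10¹⁶.

7.0×10¹⁶ bleached molecules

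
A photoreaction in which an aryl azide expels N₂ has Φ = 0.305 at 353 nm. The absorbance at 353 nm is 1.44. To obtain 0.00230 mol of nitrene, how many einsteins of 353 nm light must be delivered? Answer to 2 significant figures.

0.0078 einstein

Photons that must be absorbed: 0.00230 / 0.305 = 0.007541 mol.
Fraction absorbed: 1 − 10^(−1.44) = 0.9637.
Incident photons needed: 0.007541 / 0.9637 = 0.007825 mol.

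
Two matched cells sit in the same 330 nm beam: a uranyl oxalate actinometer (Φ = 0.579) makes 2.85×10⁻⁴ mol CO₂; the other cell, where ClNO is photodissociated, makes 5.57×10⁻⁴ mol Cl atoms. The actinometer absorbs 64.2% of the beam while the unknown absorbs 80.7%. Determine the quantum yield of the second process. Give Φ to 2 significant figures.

Φ = 0.90

Photons absorbed by the actinometer: 2.85×10⁻⁴ / 0.579 = 4.922×10⁻⁴ mol.
Incident flux: 4.922×10⁻⁴ / 0.642 = 7.667×10⁻⁴ einstein.
Absorbed by unknown: 0.807 × 7.667×10⁻⁴ = 6.187×10⁻⁴ mol.
Φ(unknown) = 5.57×10⁻⁴ / 6.187×10⁻⁴ = 0.90.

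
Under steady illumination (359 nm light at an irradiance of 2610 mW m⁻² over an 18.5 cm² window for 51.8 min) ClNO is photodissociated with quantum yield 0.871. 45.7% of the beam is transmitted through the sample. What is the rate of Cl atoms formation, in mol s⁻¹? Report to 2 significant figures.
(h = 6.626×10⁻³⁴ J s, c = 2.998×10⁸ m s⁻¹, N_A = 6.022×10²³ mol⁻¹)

Photon energy at 359 nm: hc/λ = (6.626×10⁻³⁴)(2.998×10⁸)/(359×10⁻⁹) = 5.533×10⁻¹⁹ J.
Energy delivered: (2610 mW m⁻²)(18.5×10⁻⁴ m²)(3108 s) = 15.01 J.
Photons incident: 15.01 / 5.533×10⁻¹⁹ = 2.713×10¹⁹, i.e. 2.713×10¹⁹/6.022×10²³ = 4.505×10⁻⁵ mol.
Fraction absorbed: 1 − 45.7/100 = 0.5430.
Photons absorbed: 0.5430 × 4.505×10⁻⁵ = 2.446×10⁻⁵ mol.
Product formed: 0.871 × 2.446×10⁻⁵ = 2.130×10⁻⁵ mol.
Rate: 2.130×10⁻⁵ / 3108 s = 6.9×10⁻⁹ mol s⁻¹.

6.9×10⁻⁹ mol s⁻¹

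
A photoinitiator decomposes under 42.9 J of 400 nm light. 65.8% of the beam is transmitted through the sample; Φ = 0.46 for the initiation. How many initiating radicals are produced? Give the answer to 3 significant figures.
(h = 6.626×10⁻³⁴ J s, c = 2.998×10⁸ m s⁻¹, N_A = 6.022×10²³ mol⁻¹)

1.36×10¹⁹ initiating radicals

Photon energy at 400 nm: hc/λ = (6.626×10⁻³⁴)(2.998×10⁸)/(400×10⁻⁹) = 4.966×10⁻¹⁹ J.
Photons incident: 42.9 / 4.966×10⁻¹⁹ = 8.639×10¹⁹, i.e. 8.639×10¹⁹/6.022×10²³ = 1.435×10⁻⁴ mol.
Fraction absorbed: 1 − 65.8/100 = 0.3420.
Photons absorbed: 0.3420 × 1.435×10⁻⁴ = 4.908×10⁻⁵ mol.
Product: Φ × n_abs = 0.46 × 4.908×10⁻⁵ = 2.258×10⁻⁵ mol.
As a count: 2.258×10⁻⁵ × 6.022×10²³ = 1.36×10¹⁹.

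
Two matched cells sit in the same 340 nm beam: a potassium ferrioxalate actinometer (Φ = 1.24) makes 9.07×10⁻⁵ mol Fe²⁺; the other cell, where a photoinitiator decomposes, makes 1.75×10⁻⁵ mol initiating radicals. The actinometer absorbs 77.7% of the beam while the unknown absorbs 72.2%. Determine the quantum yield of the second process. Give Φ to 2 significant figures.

Φ = 0.26

Photons absorbed by the actinometer: 9.07×10⁻⁵ / 1.24 = 7.315×10⁻⁵ mol.
Incident flux: 7.315×10⁻⁵ / 0.777 = 9.414×10⁻⁵ einstein.
Absorbed by unknown: 0.722 × 9.414×10⁻⁵ = 6.797×10⁻⁵ mol.
Φ(unknown) = 1.75×10⁻⁵ / 6.797×10⁻⁵ = 0.26.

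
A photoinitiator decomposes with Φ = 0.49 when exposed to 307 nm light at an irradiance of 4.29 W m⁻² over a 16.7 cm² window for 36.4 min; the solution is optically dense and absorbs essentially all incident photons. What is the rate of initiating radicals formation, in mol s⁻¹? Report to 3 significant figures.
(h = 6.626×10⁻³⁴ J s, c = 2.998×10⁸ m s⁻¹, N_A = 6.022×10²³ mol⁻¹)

9.01×10⁻⁹ mol s⁻¹

Photon energy at 307 nm: hc/λ = (6.626×10⁻³⁴)(2.998×10⁸)/(307×10⁻⁹) = 6.471×10⁻¹⁹ J.
Energy delivered: (4.29 W m⁻²)(16.7×10⁻⁴ m²)(2184 s) = 15.65 J.
Photons incident: 15.65 / 6.471×10⁻¹⁹ = 2.418×10¹⁹, i.e. 2.418×10¹⁹/6.022×10²³ = 4.015×10⁻⁵ mol.
Product formed: 0.49 × 4.015×10⁻⁵ = 1.967×10⁻⁵ mol.
Rate: 1.967×10⁻⁵ / 2184 s = 9.01×10⁻⁹ mol s⁻¹.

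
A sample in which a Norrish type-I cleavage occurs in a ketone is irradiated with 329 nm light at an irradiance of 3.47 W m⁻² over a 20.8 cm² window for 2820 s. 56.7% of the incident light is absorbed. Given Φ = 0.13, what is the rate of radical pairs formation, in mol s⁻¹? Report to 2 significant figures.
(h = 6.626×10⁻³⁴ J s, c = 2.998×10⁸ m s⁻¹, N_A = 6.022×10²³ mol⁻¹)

Photon energy at 329 nm: hc/λ = (6.626×10⁻³⁴)(2.998×10⁸)/(329×10⁻⁹) = 6.038×10⁻¹⁹ J.
Energy delivered: (3.47 W m⁻²)(20.8×10⁻⁴ m²)(2820 s) = 20.35 J.
Photons incident: 20.35 / 6.038×10⁻¹⁹ = 3.370×10¹⁹, i.e. 3.370×10¹⁹/6.022×10²³ = 5.596×10⁻⁵ mol.
Photons absorbed: 0.567 × 5.596×10⁻⁵ = 3.173×10⁻⁵ mol.
Product formed: 0.13 × 3.173×10⁻⁵ = 4.125×10⁻⁶ mol.
Rate: 4.125×10⁻⁶ / 2820 s = 1.5×10⁻⁹ mol s⁻¹.

1.5×10⁻⁹ mol s⁻¹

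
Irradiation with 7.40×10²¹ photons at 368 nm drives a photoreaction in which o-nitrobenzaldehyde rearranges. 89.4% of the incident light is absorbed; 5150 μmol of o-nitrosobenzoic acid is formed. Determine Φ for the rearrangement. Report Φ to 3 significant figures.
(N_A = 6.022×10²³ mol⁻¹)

Φ = 0.469

Product: 5150 μmol = 0.00515 mol.
Moles of photons: 7.40×10²¹ / 6.022×10²³ = 0.01229 mol.
Photons absorbed: 0.894 × 0.01229 = 0.01099 mol.
Φ = 0.00515 mol / 0.01099 mol photons = 0.469.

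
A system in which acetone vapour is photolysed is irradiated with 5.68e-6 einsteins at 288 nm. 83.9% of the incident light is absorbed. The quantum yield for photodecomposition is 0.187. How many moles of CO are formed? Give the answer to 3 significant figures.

8.91e-7 mol

Photons absorbed: 0.839 × 5.68e-6 = 4.766e-6 mol.
Product: Φ × n_abs = 0.187 × 4.766e-6 = 8.912e-7 mol.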